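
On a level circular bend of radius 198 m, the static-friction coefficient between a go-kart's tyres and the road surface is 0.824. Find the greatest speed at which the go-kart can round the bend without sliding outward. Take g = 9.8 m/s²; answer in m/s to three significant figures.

The only inward force on a level bend is static friction, so at the limit f_s = μ_s N = μ_s m g = m v²/r.
Mass cancels: v_max = √(μ_s g r) = √(0.824 × 9.8 × 198) = √1599 = 39.99 m/s.

40.0 m/s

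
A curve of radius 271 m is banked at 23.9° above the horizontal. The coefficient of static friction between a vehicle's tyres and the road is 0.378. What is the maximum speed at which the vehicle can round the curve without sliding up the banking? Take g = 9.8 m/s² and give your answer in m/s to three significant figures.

At the maximum speed, friction acts down the slope at its limiting value f = μN. Radially (horizontal, toward centre): N sinθ + μN cosθ = mv²/r. Vertically: N cosθ − μN sinθ = mg.
Dividing: v² = r g (sinθ + μcosθ)/(cosθ − μsinθ).
sinθ + μcosθ = 0.4051 + 0.378×0.9143 = 0.7507; cosθ − μsinθ = 0.9143 − 0.378×0.4051 = 0.7611.
v² = 271 × 9.8 × 0.7507/0.7611 = 2620 m²/s², so v = 51.18 m/s.

51.2 m/s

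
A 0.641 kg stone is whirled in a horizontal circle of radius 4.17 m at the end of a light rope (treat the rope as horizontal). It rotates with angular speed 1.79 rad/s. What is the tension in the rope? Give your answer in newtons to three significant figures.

v = ωr = 1.79 × 4.17 = 7.464 m/s.
The tension is the only horizontal force, so it supplies the full centripetal force: T = m v²/r = 0.641 × (7.464)²/4.17 = 0.641 × 55.72/4.17 = 8.564 N.

8.56 N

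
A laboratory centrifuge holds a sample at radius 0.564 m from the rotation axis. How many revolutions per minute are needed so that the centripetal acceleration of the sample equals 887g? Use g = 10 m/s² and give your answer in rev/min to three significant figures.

1200 rev/min

Require ω²r = 887g, so ω = √(887 × 10.0/0.564) = 125.4 rad/s.
In rev/min: ω × 60/(2π) = 125.4 × 60/(2π) = 1198 rev/min.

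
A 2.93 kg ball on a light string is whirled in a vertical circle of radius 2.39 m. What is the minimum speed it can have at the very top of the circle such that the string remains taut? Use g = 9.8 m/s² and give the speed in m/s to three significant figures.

4.84 m/s

At the highest point the centre is directly below, so both the weight and T act inward: T + mg = mv²/r.
At minimum speed T → 0, so mg = mv_min²/r ⇒ v_min = √(g r) = √(9.8 × 2.39) = 4.840 m/s.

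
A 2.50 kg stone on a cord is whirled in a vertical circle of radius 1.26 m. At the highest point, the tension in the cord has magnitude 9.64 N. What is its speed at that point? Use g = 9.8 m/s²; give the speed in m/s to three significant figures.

At the top, T + mg = mv²/r, so v = √(r(T/m + g)) = √(1.26 × (9.64/2.50 + 9.8)) = √(1.26 × 13.66) = √17.21 = 4.148 m/s.

4.15 m/s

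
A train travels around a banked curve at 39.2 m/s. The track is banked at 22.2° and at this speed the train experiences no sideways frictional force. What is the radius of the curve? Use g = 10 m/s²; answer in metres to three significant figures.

Frictionless banking: tanθ = v²/(rg), so r = v²/(g tanθ).
r = (39.2)²/(10.0 × tan 22.2°) = 1537/(10.0 × 0.4081) = 1537/4.081 = 376.5 m.

377 m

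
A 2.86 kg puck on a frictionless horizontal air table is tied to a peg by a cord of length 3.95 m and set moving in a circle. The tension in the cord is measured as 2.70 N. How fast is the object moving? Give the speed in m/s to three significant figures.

1.93 m/s

T = m v²/r ⇒ v = √(T r / m) = √(2.70 × 3.95 / 2.86) = √3.729 = 1.931 m/s.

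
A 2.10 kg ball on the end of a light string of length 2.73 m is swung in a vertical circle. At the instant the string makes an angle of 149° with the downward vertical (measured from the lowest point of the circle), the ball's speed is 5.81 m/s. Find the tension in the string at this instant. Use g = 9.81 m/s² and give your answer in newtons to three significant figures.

Take the radial direction toward the centre of the circle as positive. The component of the weight along the string toward the centre is −mg cos φ (φ measured from the bottom), so Newton's second law along the string gives T − mg cos φ = m v²/r.
cos 149° = -0.8572, so T = m(v²/r + g cos φ) = 2.10 × ((5.81)²/2.73 + 9.81 × -0.8572) = 2.10 × (12.36 + (-8.409)) = 2.10 × 3.956 = 8.308 N.

8.31 N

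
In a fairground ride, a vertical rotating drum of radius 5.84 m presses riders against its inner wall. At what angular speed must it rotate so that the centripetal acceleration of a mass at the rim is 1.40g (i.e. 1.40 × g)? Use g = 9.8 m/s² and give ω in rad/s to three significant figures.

1.53 rad/s

Centripetal acceleration a_c = ω²r. Setting ω²r = 1.40g:
ω = √(1.40g / r) = √(1.40 × 9.8 / 5.84) = √2.349 = 1.533 rad/s.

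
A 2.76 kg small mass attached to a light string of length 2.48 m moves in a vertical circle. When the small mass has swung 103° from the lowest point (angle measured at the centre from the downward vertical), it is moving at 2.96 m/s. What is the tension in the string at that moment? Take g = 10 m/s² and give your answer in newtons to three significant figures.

3.54 N

Take the radial direction toward the centre of the circle as positive. The component of the weight along the string toward the centre is −mg cos φ (φ measured from the bottom), so Newton's second law along the string gives T − mg cos φ = m v²/r.
cos 103° = -0.2250, so T = m(v²/r + g cos φ) = 2.76 × ((2.96)²/2.48 + 10.0 × -0.2250) = 2.76 × (3.533 + (-2.250)) = 2.76 × 1.283 = 3.542 N.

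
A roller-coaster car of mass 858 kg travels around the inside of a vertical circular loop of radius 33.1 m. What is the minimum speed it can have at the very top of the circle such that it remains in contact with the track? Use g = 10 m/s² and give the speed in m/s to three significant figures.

18.2 m/s

At the highest point the centre is directly below, so both the weight and N act inward: N + mg = mv²/r.
At minimum speed N → 0, so mg = mv_min²/r ⇒ v_min = √(g r) = √(10.0 × 33.1) = 18.19 m/s.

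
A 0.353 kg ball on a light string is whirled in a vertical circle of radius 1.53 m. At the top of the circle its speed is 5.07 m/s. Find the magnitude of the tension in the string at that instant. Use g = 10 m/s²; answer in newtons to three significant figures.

At the top, both T and the weight mg point inward (toward the centre), so T + mg = mv²/r.
T = m(v²/r − g) = 0.353 × ((5.07)²/1.53 − 10.0) = 0.353 × (16.80 − 10.0) = 0.353 × 6.801 = 2.401 N.

2.40 N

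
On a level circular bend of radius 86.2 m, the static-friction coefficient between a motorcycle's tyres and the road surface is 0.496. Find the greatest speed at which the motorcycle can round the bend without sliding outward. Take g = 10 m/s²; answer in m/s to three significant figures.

20.7 m/s

On a flat curve, static friction is the only horizontal force, so it must supply the full centripetal force: μ_s m g = m v²/r.
Mass cancels: v_max = √(μ_s g r) = √(0.496 × 10.0 × 86.2) = √427.6 = 20.68 m/s.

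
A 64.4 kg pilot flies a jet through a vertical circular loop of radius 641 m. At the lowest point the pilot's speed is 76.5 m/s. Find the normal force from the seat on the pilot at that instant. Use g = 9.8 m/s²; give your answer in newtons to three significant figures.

At the lowest point, N points up (toward the centre) and the weight mg points down (away from the centre), so the net inward force is N − mg = mv²/r.
N = m(v²/r + g) = 64.4 × ((76.5)²/641 + 9.8) = 64.4 × (9.130 + 9.8) = 64.4 × 18.93 = 1219 N.

1220 N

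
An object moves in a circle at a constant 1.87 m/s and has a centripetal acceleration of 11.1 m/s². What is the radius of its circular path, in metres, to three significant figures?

a_c = v²/r ⇒ r = v²/a_c = (1.87)²/11.1 = 3.497/11.1 = 0.3150 m.

0.315 m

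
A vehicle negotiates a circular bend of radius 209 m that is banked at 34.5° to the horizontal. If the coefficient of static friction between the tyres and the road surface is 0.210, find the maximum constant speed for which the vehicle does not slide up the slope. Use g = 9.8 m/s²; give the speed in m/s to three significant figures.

At the maximum speed, friction acts down the slope at its limiting value f = μN. Radially (horizontal, toward centre): N sinθ + μN cosθ = mv²/r. Vertically: N cosθ − μN sinθ = mg.
Dividing: v² = r g (sinθ + μcosθ)/(cosθ − μsinθ).
sinθ + μcosθ = 0.5664 + 0.210×0.8241 = 0.7395; cosθ − μsinθ = 0.8241 − 0.210×0.5664 = 0.7052.
v² = 209 × 9.8 × 0.7395/0.7052 = 2148 m²/s², so v = 46.34 m/s.

46.3 m/s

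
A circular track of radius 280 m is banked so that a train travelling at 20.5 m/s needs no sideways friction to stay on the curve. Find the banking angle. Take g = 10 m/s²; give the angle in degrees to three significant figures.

8.54°

For a frictionless banked turn: horizontally N sinθ = mv²/r and vertically N cosθ = mg.
Dividing: tanθ = v²/(r g) = (20.5)²/(280 × 10.0) = 420.2/2800 = 0.1501.
θ = arctan(0.1501) = 8.536°.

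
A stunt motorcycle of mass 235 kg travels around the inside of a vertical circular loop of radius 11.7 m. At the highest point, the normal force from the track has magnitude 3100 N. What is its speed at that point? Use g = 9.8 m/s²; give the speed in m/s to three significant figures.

At the top, N + mg = mv²/r, so v = √(r(N/m + g)) = √(11.7 × (3100/235 + 9.8)) = √(11.7 × 22.99) = √269.0 = 16.40 m/s.

16.4 m/s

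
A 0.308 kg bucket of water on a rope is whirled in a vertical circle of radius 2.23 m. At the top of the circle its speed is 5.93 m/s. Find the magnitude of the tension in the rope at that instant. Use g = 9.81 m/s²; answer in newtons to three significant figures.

1.84 N

At the top, both T and the weight mg point inward (toward the centre), so T + mg = mv²/r.
T = m(v²/r − g) = 0.308 × ((5.93)²/2.23 − 9.81) = 0.308 × (15.77 − 9.81) = 0.308 × 5.959 = 1.835 N.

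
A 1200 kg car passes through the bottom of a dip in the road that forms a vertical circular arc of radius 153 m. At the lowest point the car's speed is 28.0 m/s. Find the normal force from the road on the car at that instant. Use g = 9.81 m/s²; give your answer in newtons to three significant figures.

At the lowest point, N points up (toward the centre) and the weight mg points down (away from the centre), so the net inward force is N − mg = mv²/r.
N = m(v²/r + g) = 1200 × ((28.0)²/153 + 9.81) = 1200 × (5.124 + 9.81) = 1200 × 14.93 = 17920 N.

17900 N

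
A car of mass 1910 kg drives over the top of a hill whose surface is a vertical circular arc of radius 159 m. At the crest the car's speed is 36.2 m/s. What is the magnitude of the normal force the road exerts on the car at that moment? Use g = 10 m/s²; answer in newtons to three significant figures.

At the crest the centripetal acceleration points downward (toward the centre of the arc), so mg − N = mv²/r.
N = m(g − v²/r) = 1910 × (10.0 − (36.2)²/159) = 1910 × (10.0 − 8.242) = 1910 × 1.758 = 3358 N.

3360 N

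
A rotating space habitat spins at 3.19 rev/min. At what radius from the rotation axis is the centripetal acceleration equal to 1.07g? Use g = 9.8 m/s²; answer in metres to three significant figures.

94.0 m

ω = 3.19 rev/min × 2π/60 = 0.3341 rad/s.
a_c = ω²r = 1.07g ⇒ r = 1.07 × 9.8 / (0.3341)² = 10.49/0.1116 = 93.97 m.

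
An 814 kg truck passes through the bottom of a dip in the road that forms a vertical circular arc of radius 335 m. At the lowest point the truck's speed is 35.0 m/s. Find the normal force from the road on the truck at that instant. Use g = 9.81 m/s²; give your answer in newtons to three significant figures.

At the lowest point, N points up (toward the centre) and the weight mg points down (away from the centre), so the net inward force is N − mg = mv²/r.
N = m(v²/r + g) = 814 × ((35.0)²/335 + 9.81) = 814 × (3.657 + 9.81) = 814 × 13.47 = 10960 N.

11000 N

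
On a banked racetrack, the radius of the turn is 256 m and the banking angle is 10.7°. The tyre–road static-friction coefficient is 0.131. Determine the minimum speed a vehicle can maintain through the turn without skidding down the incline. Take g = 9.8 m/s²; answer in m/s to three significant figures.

At the minimum speed, friction acts up the slope at its limiting value f = μN. Radially (horizontal, toward centre): N sinθ − μN cosθ = mv²/r. Vertically: N cosθ + μN sinθ = mg.
Dividing: v² = r g (sinθ − μcosθ)/(cosθ + μsinθ).
sinθ − μcosθ = 0.1857 − 0.131×0.9826 = 0.05694; cosθ + μsinθ = 0.9826 + 0.131×0.1857 = 1.007.
v² = 256 × 9.8 × 0.05694/1.007 = 141.9 m²/s², so v = 11.91 m/s.

11.9 m/s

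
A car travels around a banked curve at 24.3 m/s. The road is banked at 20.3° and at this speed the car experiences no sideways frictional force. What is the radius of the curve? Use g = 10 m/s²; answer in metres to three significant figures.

160 m

Frictionless banking: tanθ = v²/(rg), so r = v²/(g tanθ).
r = (24.3)²/(10.0 × tan 20.3°) = 590.5/(10.0 × 0.3699) = 590.5/3.699 = 159.6 m.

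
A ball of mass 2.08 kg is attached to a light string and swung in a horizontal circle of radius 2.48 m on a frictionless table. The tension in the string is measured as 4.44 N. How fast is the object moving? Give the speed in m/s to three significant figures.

T = m v²/r ⇒ v = √(T r / m) = √(4.44 × 2.48 / 2.08) = √5.294 = 2.301 m/s.

2.30 m/s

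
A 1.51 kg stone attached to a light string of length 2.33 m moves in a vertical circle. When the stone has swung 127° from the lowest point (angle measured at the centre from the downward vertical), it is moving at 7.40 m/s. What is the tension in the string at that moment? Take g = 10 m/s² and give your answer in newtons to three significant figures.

Take the radial direction toward the centre of the circle as positive. The component of the weight along the string toward the centre is −mg cos φ (φ measured from the bottom), so Newton's second law along the string gives T − mg cos φ = m v²/r.
cos 127° = -0.6018, so T = m(v²/r + g cos φ) = 1.51 × ((7.40)²/2.33 + 10.0 × -0.6018) = 1.51 × (23.50 + (-6.018)) = 1.51 × 17.48 = 26.40 N.

26.4 N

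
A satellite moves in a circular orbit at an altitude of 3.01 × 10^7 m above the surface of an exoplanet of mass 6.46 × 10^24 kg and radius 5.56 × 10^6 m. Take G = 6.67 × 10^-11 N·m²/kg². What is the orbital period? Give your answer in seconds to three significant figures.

64500 s

r = R + h = 5.56 × 10^6 + 3.01 × 10^7 = 3.566 × 10^7 m. Gravity provides the centripetal force: G M m / r² = m v² / r ⇒ v = √(GM/r) = 3476 m/s.
T = 2πr/v = 2π × 3.566 × 10^7 / 3476 = 64460 s.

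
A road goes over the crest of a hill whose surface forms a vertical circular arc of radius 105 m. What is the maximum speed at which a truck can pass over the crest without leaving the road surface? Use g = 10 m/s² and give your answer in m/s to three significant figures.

32.4 m/s

At the crest the centre of the circle is below the truck, so the net downward (centripetal) force is mg − N = mv²/r.
The truck leaves the road when N → 0, giving v_max = √(g r) = √(10.0 × 105) = 32.40 m/s.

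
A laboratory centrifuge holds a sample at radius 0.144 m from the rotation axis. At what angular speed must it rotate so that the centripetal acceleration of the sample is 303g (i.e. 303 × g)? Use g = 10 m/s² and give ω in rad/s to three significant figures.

Centripetal acceleration a_c = ω²r. Setting ω²r = 303g:
ω = √(303g / r) = √(303 × 10.0 / 0.144) = √21040 = 145.1 rad/s.

145 rad/s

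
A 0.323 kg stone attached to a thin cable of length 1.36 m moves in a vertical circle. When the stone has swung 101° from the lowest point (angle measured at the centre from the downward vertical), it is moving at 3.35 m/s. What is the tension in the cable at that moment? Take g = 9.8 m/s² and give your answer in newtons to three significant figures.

Take the radial direction toward the centre of the circle as positive. The component of the weight along the string toward the centre is −mg cos φ (φ measured from the bottom), so Newton's second law along the string gives T − mg cos φ = m v²/r.
cos 101° = -0.1908, so T = m(v²/r + g cos φ) = 0.323 × ((3.35)²/1.36 + 9.8 × -0.1908) = 0.323 × (8.252 + (-1.870)) = 0.323 × 6.382 = 2.061 N.

2.06 N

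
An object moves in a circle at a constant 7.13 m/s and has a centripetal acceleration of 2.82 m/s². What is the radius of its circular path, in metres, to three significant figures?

a_c = v²/r ⇒ r = v²/a_c = (7.13)²/2.82 = 50.84/2.82 = 18.03 m.

18.0 m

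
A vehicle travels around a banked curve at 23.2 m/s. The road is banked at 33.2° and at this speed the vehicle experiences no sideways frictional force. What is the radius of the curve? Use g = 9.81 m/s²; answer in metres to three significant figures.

Frictionless banking: tanθ = v²/(rg), so r = v²/(g tanθ).
r = (23.2)²/(9.81 × tan 33.2°) = 538.2/(9.81 × 0.6544) = 538.2/6.419 = 83.84 m.

83.8 m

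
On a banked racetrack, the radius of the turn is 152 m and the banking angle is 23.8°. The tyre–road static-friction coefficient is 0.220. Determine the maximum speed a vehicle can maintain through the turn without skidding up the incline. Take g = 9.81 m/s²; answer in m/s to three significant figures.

33.0 m/s

At the maximum speed, friction acts down the slope at its limiting value f = μN. Radially (horizontal, toward centre): N sinθ + μN cosθ = mv²/r. Vertically: N cosθ − μN sinθ = mg.
Dividing: v² = r g (sinθ + μcosθ)/(cosθ − μsinθ).
sinθ + μcosθ = 0.4035 + 0.220×0.9150 = 0.6048; cosθ − μsinθ = 0.9150 − 0.220×0.4035 = 0.8262.
v² = 152 × 9.81 × 0.6048/0.8262 = 1092 m²/s², so v = 33.04 m/s.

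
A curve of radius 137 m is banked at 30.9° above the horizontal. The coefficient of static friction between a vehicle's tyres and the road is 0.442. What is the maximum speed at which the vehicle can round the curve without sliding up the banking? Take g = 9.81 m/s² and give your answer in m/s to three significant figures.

At the maximum speed, friction acts down the slope at its limiting value f = μN. Radially (horizontal, toward centre): N sinθ + μN cosθ = mv²/r. Vertically: N cosθ − μN sinθ = mg.
Dividing: v² = r g (sinθ + μcosθ)/(cosθ − μsinθ).
sinθ + μcosθ = 0.5135 + 0.442×0.8581 = 0.8928; cosθ − μsinθ = 0.8581 − 0.442×0.5135 = 0.6311.
v² = 137 × 9.81 × 0.8928/0.6311 = 1901 m²/s², so v = 43.60 m/s.

43.6 m/s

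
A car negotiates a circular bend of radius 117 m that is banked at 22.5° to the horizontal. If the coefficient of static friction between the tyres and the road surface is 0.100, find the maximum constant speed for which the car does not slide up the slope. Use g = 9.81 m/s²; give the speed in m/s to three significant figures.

24.8 m/s

At the maximum speed, friction acts down the slope at its limiting value f = μN. Radially (horizontal, toward centre): N sinθ + μN cosθ = mv²/r. Vertically: N cosθ − μN sinθ = mg.
Dividing: v² = r g (sinθ + μcosθ)/(cosθ − μsinθ).
sinθ + μcosθ = 0.3827 + 0.100×0.9239 = 0.4751; cosθ − μsinθ = 0.9239 − 0.100×0.3827 = 0.8856.
v² = 117 × 9.81 × 0.4751/0.8856 = 615.7 m²/s², so v = 24.81 m/s.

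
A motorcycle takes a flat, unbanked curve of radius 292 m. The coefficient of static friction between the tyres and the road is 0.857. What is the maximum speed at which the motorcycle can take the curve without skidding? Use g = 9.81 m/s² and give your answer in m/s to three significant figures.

On a flat curve, static friction is the only horizontal force, so it must supply the full centripetal force: μ_s m g = m v²/r.
Mass cancels: v_max = √(μ_s g r) = √(0.857 × 9.81 × 292) = √2455 = 49.55 m/s.

49.5 m/s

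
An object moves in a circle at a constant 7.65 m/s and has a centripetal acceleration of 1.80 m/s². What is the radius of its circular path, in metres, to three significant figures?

a_c = v²/r ⇒ r = v²/a_c = (7.65)²/1.80 = 58.52/1.80 = 32.51 m.

32.5 m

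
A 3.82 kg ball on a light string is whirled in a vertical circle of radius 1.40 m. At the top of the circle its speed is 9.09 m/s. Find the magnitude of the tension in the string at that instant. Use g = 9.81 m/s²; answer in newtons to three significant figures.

At the top, both T and the weight mg point inward (toward the centre), so T + mg = mv²/r.
T = m(v²/r − g) = 3.82 × ((9.09)²/1.40 − 9.81) = 3.82 × (59.02 − 9.81) = 3.82 × 49.21 = 188.0 N.

188 N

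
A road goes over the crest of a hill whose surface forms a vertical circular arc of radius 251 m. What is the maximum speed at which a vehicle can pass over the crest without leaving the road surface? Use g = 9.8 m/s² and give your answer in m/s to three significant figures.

49.6 m/s

At the crest the centre of the circle is below the vehicle, so the net downward (centripetal) force is mg − N = mv²/r.
The vehicle leaves the road when N → 0, giving v_max = √(g r) = √(9.8 × 251) = 49.60 m/s.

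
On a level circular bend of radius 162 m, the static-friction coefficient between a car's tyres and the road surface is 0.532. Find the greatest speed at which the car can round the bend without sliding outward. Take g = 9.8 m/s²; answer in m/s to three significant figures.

29.1 m/s

Friction provides the centripetal force on a flat curve. At maximum speed it is at its limiting value: μ_s m g = m v²/r.
Mass cancels: v_max = √(μ_s g r) = √(0.532 × 9.8 × 162) = √844.6 = 29.06 m/s.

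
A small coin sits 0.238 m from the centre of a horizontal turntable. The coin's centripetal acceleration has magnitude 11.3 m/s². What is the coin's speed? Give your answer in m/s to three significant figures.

1.64 m/s

a_c = v²/r ⇒ v = √(a_c · r) = √(11.3 × 0.238) = √2.689 = 1.640 m/s.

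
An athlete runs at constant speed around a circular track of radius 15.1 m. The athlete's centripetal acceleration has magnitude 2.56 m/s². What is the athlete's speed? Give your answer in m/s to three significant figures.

a_c = v²/r ⇒ v = √(a_c · r) = √(2.56 × 15.1) = √38.66 = 6.217 m/s.

6.22 m/s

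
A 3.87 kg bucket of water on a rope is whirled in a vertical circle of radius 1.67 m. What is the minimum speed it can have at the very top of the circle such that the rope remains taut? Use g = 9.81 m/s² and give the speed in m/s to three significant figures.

At the highest point the centre is directly below, so both the weight and T act inward: T + mg = mv²/r.
At minimum speed T → 0, so mg = mv_min²/r ⇒ v_min = √(g r) = √(9.81 × 1.67) = 4.048 m/s.

4.05 m/s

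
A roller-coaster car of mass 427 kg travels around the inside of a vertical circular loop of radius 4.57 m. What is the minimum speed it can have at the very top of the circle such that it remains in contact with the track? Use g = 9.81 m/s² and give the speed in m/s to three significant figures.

At the highest point the centre is directly below, so both the weight and N act inward: N + mg = mv²/r.
At minimum speed N → 0, so mg = mv_min²/r ⇒ v_min = √(g r) = √(9.81 × 4.57) = 6.696 m/s.

6.70 m/s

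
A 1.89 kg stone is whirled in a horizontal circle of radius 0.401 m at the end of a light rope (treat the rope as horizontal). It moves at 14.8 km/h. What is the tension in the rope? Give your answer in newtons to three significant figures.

v = 14.8 km/h = 14.8/3.6 = 4.111 m/s.
The tension is the only horizontal force, so it supplies the full centripetal force: T = m v²/r = 1.89 × (4.111)²/0.401 = 1.89 × 16.90/0.401 = 79.66 N.

79.7 N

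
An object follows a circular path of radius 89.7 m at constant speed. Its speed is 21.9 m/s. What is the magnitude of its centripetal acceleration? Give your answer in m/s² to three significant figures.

5.35 m/s²

a_c = v²/r = (21.90)²/89.7 = 479.6/89.7 = 5.347 m/s².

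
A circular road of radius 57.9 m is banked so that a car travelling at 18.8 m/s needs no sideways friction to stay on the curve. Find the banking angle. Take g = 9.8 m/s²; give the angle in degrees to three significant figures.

31.9°

With no friction, the horizontal component of the normal force provides the centripetal force: N sinθ = mv²/r, while N cosθ = mg vertically.
Dividing: tanθ = v²/(r g) = (18.8)²/(57.9 × 9.8) = 353.4/567.4 = 0.6229.
θ = arctan(0.6229) = 31.92°.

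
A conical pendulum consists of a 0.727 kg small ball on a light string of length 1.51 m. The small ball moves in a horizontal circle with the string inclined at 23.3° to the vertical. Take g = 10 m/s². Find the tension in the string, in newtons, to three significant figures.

Vertically the bob has no acceleration, so T cosθ = mg.
T = mg/cosθ = 0.727 × 10.0 / cos 23.3° = 7.270/0.9184 = 7.916 N.

7.92 N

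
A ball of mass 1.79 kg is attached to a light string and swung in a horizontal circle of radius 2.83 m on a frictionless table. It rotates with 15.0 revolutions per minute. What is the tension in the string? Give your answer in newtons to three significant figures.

ω = 15.0 rev/min × 2π/60 = 1.571 rad/s, so v = ωr = 1.571 × 2.83 = 4.445 m/s.
The tension is the only horizontal force, so it supplies the full centripetal force: T = m v²/r = 1.79 × (4.445)²/2.83 = 1.79 × 19.76/2.83 = 12.50 N.

12.5 N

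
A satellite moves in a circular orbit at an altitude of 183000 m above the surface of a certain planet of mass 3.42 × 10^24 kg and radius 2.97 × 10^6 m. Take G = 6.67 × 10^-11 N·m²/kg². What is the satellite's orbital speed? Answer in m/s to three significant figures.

8510 m/s

Orbital radius r = R + h = 2.97 × 10^6 + 183000 = 3.153 × 10^6 m.
Gravity supplies the centripetal force: G M m / r² = m v² / r, so v = √(GM/r).
v = √(6.67 × 10^-11 × 3.42 × 10^24 / 3.153 × 10^6) = √(7.235 × 10^7) = 8506 m/s.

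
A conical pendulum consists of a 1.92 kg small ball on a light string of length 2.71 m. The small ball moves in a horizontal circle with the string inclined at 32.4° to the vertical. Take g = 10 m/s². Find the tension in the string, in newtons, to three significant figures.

22.7 N

Vertically the bob has no acceleration, so T cosθ = mg.
T = mg/cosθ = 1.92 × 10.0 / cos 32.4° = 19.20/0.8443 = 22.74 N.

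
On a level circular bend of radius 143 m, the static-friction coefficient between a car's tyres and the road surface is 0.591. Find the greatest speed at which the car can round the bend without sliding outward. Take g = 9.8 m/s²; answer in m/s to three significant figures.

28.8 m/s

Friction provides the centripetal force on a flat curve. At maximum speed it is at its limiting value: μ_s m g = m v²/r.
Mass cancels: v_max = √(μ_s g r) = √(0.591 × 9.8 × 143) = √828.2 = 28.78 m/s.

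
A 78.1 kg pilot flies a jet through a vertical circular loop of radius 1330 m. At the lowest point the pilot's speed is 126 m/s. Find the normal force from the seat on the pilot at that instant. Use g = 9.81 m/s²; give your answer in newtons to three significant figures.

At the lowest point, N points up (toward the centre) and the weight mg points down (away from the centre), so the net inward force is N − mg = mv²/r.
N = m(v²/r + g) = 78.1 × ((126)²/1330 + 9.81) = 78.1 × (11.94 + 9.81) = 78.1 × 21.75 = 1698 N.

1700 N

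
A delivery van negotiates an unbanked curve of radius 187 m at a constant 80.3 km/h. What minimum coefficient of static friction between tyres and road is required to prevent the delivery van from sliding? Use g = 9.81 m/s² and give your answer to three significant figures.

v = 80.3/3.6 = 22.31 m/s.
Friction provides the centripetal force: μ_s m g = m v²/r, so μ_s = v²/(g r) = (22.31)²/(9.81 × 187) = 497.5/1834 = 0.2712.

0.271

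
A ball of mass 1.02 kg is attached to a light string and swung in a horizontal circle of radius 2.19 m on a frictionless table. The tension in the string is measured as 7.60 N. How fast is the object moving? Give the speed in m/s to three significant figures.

4.04 m/s

T = m v²/r ⇒ v = √(T r / m) = √(7.60 × 2.19 / 1.02) = √16.32 = 4.040 m/s.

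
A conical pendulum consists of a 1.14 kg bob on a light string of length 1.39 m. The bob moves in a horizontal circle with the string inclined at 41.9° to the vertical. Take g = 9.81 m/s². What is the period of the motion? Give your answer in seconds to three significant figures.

r = L sinθ = 0.9283 m. From T sinθ = mω²r and T cosθ = mg: tanθ = ω²r/g, so ω² = g tanθ / r = g/(L cosθ).
ω = √(g/(L cosθ)) = √(9.81/(1.39 × 0.7443)) = √9.482 = 3.079 rad/s.
Period = 2π/ω = 2.040 s.

2.04 s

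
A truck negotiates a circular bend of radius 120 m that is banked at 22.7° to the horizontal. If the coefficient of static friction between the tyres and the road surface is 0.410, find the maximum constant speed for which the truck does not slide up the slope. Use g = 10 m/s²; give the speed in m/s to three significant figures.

34.6 m/s

At the maximum speed, friction acts down the slope at its limiting value f = μN. Radially (horizontal, toward centre): N sinθ + μN cosθ = mv²/r. Vertically: N cosθ − μN sinθ = mg.
Dividing: v² = r g (sinθ + μcosθ)/(cosθ − μsinθ).
sinθ + μcosθ = 0.3859 + 0.410×0.9225 = 0.7641; cosθ − μsinθ = 0.9225 − 0.410×0.3859 = 0.7643.
v² = 120 × 10.0 × 0.7641/0.7643 = 1200 m²/s², so v = 34.64 m/s.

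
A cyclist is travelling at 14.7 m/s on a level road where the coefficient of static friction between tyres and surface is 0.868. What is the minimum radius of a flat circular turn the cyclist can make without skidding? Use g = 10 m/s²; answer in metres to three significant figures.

At the limit, μ_s m g = m v²/r, so r_min = v²/(μ_s g) = (14.7)²/(0.868 × 10.0) = 216.1/8.680 = 24.90 m.

24.9 m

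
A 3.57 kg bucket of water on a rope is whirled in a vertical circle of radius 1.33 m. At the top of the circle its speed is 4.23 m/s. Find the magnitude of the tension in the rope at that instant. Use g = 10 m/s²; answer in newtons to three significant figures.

At the top, both T and the weight mg point inward (toward the centre), so T + mg = mv²/r.
T = m(v²/r − g) = 3.57 × ((4.23)²/1.33 − 10.0) = 3.57 × (13.45 − 10.0) = 3.57 × 3.453 = 12.33 N.

12.3 N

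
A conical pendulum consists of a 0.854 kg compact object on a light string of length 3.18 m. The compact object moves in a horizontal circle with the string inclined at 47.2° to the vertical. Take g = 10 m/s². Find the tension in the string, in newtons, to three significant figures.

Vertically the bob has no acceleration, so T cosθ = mg.
T = mg/cosθ = 0.854 × 10.0 / cos 47.2° = 8.540/0.6794 = 12.57 N.

12.6 N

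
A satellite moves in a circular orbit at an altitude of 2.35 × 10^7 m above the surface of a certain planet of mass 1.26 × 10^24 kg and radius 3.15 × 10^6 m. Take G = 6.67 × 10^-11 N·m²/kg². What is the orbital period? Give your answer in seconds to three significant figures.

94300 s

r = R + h = 3.15 × 10^6 + 2.35 × 10^7 = 2.665 × 10^7 m. Gravity provides the centripetal force: G M m / r² = m v² / r ⇒ v = √(GM/r) = 1776 m/s.
T = 2πr/v = 2π × 2.665 × 10^7 / 1776 = 94290 s.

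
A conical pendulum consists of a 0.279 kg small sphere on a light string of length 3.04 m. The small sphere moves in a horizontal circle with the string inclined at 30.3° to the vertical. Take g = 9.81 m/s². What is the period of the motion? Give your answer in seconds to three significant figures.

3.25 s

r = L sinθ = 1.534 m. From T sinθ = mω²r and T cosθ = mg: tanθ = ω²r/g, so ω² = g tanθ / r = g/(L cosθ).
ω = √(g/(L cosθ)) = √(9.81/(3.04 × 0.8634)) = √3.738 = 1.933 rad/s.
Period = 2π/ω = 3.250 s.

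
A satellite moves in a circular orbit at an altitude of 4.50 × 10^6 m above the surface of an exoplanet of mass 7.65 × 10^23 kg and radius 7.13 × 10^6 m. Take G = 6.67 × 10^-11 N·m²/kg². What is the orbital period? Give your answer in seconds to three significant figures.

34900 s

r = R + h = 7.13 × 10^6 + 4.50 × 10^6 = 1.163 × 10^7 m. Gravity provides the centripetal force: G M m / r² = m v² / r ⇒ v = √(GM/r) = 2095 m/s.
T = 2πr/v = 2π × 1.163 × 10^7 / 2095 = 34890 s.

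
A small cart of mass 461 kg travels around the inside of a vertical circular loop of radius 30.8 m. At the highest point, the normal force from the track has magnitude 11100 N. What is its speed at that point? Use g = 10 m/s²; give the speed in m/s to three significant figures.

32.4 m/s

At the top, N + mg = mv²/r, so v = √(r(N/m + g)) = √(30.8 × (11100/461 + 10.0)) = √(30.8 × 34.08) = √1050 = 32.40 m/s.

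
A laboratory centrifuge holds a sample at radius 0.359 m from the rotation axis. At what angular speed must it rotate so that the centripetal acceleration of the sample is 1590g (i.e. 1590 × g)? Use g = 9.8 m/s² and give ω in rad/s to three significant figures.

Centripetal acceleration a_c = ω²r. Setting ω²r = 1590g:
ω = √(1590g / r) = √(1590 × 9.8 / 0.359) = √43400 = 208.3 rad/s.

208 rad/s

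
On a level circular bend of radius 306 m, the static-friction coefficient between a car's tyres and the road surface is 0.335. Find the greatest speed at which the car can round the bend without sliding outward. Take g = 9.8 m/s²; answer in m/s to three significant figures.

On a flat curve, static friction is the only horizontal force, so it must supply the full centripetal force: μ_s m g = m v²/r.
Mass cancels: v_max = √(μ_s g r) = √(0.335 × 9.8 × 306) = √1005 = 31.70 m/s.

31.7 m/s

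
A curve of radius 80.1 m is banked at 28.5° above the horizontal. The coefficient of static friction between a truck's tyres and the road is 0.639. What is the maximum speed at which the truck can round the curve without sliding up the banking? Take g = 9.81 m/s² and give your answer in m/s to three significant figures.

At the maximum speed, friction acts down the slope at its limiting value f = μN. Radially (horizontal, toward centre): N sinθ + μN cosθ = mv²/r. Vertically: N cosθ − μN sinθ = mg.
Dividing: v² = r g (sinθ + μcosθ)/(cosθ − μsinθ).
sinθ + μcosθ = 0.4772 + 0.639×0.8788 = 1.039; cosθ − μsinθ = 0.8788 − 0.639×0.4772 = 0.5739.
v² = 80.1 × 9.81 × 1.039/0.5739 = 1422 m²/s², so v = 37.71 m/s.

37.7 m/s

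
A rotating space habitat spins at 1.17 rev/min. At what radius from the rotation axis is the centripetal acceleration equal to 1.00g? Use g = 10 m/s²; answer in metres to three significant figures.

666 m

ω = 1.17 rev/min × 2π/60 = 0.1225 rad/s.
a_c = ω²r = 1.00g ⇒ r = 1.00 × 10.0 / (0.1225)² = 10.00/0.01501 = 666.1 m.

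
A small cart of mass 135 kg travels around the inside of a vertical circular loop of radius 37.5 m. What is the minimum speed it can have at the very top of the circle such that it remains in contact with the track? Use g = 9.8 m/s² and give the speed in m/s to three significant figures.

At the top, both weight mg and N point toward the centre: N + mg = mv²/r.
At minimum speed N → 0, so mg = mv_min²/r ⇒ v_min = √(g r) = √(9.8 × 37.5) = 19.17 m/s.

19.2 m/s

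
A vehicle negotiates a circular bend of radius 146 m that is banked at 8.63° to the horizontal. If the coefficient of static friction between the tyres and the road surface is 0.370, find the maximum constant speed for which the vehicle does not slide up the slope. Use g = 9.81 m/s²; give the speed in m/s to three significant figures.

At the maximum speed, friction acts down the slope at its limiting value f = μN. Radially (horizontal, toward centre): N sinθ + μN cosθ = mv²/r. Vertically: N cosθ − μN sinθ = mg.
Dividing: v² = r g (sinθ + μcosθ)/(cosθ − μsinθ).
sinθ + μcosθ = 0.1501 + 0.370×0.9887 = 0.5159; cosθ − μsinθ = 0.9887 − 0.370×0.1501 = 0.9332.
v² = 146 × 9.81 × 0.5159/0.9332 = 791.8 m²/s², so v = 28.14 m/s.

28.1 m/s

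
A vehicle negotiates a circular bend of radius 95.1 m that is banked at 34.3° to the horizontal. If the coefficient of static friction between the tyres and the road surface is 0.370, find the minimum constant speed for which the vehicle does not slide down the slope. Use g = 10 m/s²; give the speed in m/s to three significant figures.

15.4 m/s

At the minimum speed, friction acts up the slope at its limiting value f = μN. Radially (horizontal, toward centre): N sinθ − μN cosθ = mv²/r. Vertically: N cosθ + μN sinθ = mg.
Dividing: v² = r g (sinθ − μcosθ)/(cosθ + μsinθ).
sinθ − μcosθ = 0.5635 − 0.370×0.8261 = 0.2579; cosθ + μsinθ = 0.8261 + 0.370×0.5635 = 1.035.
v² = 95.1 × 10.0 × 0.2579/1.035 = 237.0 m²/s², so v = 15.40 m/s.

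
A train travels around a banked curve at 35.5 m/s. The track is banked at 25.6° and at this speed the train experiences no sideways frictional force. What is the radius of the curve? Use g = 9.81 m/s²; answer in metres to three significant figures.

Frictionless banking: tanθ = v²/(rg), so r = v²/(g tanθ).
r = (35.5)²/(9.81 × tan 25.6°) = 1260/(9.81 × 0.4791) = 1260/4.700 = 268.1 m.

268 m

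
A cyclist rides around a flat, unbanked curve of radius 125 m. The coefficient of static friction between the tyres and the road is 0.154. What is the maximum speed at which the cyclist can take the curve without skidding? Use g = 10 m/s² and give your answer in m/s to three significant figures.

On a flat curve, static friction is the only horizontal force, so it must supply the full centripetal force: μ_s m g = m v²/r.
Mass cancels: v_max = √(μ_s g r) = √(0.154 × 10.0 × 125) = √192.5 = 13.87 m/s.

13.9 m/s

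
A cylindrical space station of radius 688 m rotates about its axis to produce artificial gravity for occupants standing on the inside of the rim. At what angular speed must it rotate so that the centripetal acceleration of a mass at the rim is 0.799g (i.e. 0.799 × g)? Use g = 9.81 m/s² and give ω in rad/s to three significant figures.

Centripetal acceleration a_c = ω²r. Setting ω²r = 0.799g:
ω = √(0.799g / r) = √(0.799 × 9.81 / 688) = √0.01139 = 0.1067 rad/s.

0.107 rad/s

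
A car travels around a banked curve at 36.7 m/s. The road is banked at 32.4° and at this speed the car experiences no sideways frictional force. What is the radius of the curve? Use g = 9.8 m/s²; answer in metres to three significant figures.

Frictionless banking: tanθ = v²/(rg), so r = v²/(g tanθ).
r = (36.7)²/(9.8 × tan 32.4°) = 1347/(9.8 × 0.6346) = 1347/6.219 = 216.6 m.

217 m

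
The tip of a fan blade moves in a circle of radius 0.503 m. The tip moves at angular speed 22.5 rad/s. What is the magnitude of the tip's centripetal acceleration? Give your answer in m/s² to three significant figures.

v = ωr = 22.5 × 0.503 = 11.32 m/s.
a_c = v²/r = (11.32)²/0.503 = 128.1/0.503 = 254.6 m/s².

255 m/s²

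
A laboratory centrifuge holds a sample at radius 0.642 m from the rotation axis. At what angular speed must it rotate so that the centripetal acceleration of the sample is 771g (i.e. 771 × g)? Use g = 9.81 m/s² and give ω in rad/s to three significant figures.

109 rad/s

Centripetal acceleration a_c = ω²r. Setting ω²r = 771g:
ω = √(771g / r) = √(771 × 9.81 / 0.642) = √11780 = 108.5 rad/s.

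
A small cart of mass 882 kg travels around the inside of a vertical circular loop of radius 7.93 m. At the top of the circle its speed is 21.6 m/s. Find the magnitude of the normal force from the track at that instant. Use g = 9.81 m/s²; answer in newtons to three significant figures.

43200 N

At the top, both N and the weight mg point inward (toward the centre), so N + mg = mv²/r.
N = m(v²/r − g) = 882 × ((21.6)²/7.93 − 9.81) = 882 × (58.83 − 9.81) = 882 × 49.02 = 43240 N.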